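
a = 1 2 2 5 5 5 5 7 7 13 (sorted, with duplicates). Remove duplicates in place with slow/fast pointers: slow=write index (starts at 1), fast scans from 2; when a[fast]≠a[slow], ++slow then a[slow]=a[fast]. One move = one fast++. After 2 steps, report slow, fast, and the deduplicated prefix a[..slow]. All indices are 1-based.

slow=2, fast=4, prefix=[1, 2]

slow=1 fast=2: a[fast]=2≠a[slow]=1 write a[2]=2, slow++,fast++
slow=2 fast=3: a[fast]=2=a[slow] dup, fast++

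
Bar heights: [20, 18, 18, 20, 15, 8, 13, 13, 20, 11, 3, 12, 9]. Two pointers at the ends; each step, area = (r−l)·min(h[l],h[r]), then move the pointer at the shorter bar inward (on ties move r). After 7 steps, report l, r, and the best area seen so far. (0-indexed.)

[0,12] min(20,9)*12=108 best=108 * → r--
[0,11] min(20,12)*11=132 best=132 * → r--
[0,10] min(20,3)*10=30 best=132 → r--
[0,9] min(20,11)*9=99 best=132 → r--
[0,8] min(20,20)*8=160 best=160 * → r--
[0,7] min(20,13)*7=91 best=160 → r--
[0,6] min(20,13)*6=78 best=160 → r--

l=0, r=5, best area=160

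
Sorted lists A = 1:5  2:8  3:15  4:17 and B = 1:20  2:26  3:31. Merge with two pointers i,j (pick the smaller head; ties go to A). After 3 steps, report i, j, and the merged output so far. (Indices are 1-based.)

i=4, j=1, merged so far=[5, 8, 15]

[i=1,j=1] A[i]=5<=B[j]=20 take 5 → i++
[i=2,j=1] A[i]=8<=B[j]=20 take 8 → i++
[i=3,j=1] A[i]=15<=B[j]=20 take 15 → i++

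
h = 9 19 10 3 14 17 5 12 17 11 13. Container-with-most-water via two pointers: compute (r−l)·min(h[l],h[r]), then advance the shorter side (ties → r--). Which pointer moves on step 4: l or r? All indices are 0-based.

l=0 r=10: min(9,13)*10=90 best=90 *, l++
l=1 r=10: min(19,13)*9=117 best=117 *, r--
l=1 r=9: min(19,11)*8=88 best=117, r--
l=1 r=8: min(19,17)*7=119 best=119 *, r--

r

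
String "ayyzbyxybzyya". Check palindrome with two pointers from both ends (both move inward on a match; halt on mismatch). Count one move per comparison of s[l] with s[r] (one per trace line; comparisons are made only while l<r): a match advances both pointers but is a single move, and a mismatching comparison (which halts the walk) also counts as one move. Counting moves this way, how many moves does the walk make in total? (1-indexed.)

l=1 r=13: 'a'=='a', l++,r--
l=2 r=12: 'y'=='y', l++,r--
l=3 r=11: 'y'=='y', l++,r--
l=4 r=10: 'z'=='z', l++,r--
l=5 r=9: 'b'=='b', l++,r--
l=6 r=8: 'y'=='y', l++,r--

6 moves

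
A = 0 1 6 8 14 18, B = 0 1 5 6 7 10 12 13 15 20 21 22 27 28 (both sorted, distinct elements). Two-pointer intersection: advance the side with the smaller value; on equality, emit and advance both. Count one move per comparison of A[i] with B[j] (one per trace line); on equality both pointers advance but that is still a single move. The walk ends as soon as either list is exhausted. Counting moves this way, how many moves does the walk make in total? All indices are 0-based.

i=0 j=0: 0==0 emit, i++,j++
i=1 j=1: 1==1 emit, i++,j++
i=2 j=2: 6>5, j++
i=2 j=3: 6==6 emit, i++,j++
i=3 j=4: 8>7, j++
i=3 j=5: 8<10, i++
i=4 j=5: 14>10, j++
i=4 j=6: 14>12, j++
i=4 j=7: 14>13, j++
i=4 j=8: 14<15, i++
i=5 j=8: 18>15, j++
i=5 j=9: 18<20, i++

12 moves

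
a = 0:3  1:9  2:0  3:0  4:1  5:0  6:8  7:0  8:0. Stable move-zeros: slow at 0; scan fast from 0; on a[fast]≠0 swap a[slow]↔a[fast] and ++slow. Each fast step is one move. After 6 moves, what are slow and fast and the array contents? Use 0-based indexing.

slow=3, fast=6, a=[3, 9, 1, 0, 0, 0, 8, 0, 0]

slow=0 fast=0: a[fast]=3≠0 swap→a[0]=3, slow++,fast++
slow=1 fast=1: a[fast]=9≠0 swap→a[1]=9, slow++,fast++
slow=2 fast=2: a[fast]=0, fast++
slow=2 fast=3: a[fast]=0, fast++
slow=2 fast=4: a[fast]=1≠0 swap→a[2]=1, slow++,fast++
slow=3 fast=5: a[fast]=0, fast++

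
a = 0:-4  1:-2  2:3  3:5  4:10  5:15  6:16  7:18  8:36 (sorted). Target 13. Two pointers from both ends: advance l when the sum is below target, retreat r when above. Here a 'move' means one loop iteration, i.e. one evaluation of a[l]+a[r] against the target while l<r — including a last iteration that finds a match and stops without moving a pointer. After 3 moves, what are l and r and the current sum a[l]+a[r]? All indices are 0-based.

l=1, r=6, sum=14

l=0 r=8: -4+36=32 >13, r--
l=0 r=7: -4+18=14 >13, r--
l=0 r=6: -4+16=12 <13, l++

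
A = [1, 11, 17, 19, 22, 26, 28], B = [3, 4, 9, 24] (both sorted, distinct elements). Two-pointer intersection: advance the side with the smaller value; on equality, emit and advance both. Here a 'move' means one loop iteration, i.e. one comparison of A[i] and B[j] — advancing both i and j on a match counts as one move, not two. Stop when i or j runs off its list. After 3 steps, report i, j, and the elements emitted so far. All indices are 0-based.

i=1, j=2, emitted=[]

i=0 j=0: 1<3, i++
i=1 j=0: 11>3, j++
i=1 j=1: 11>4, j++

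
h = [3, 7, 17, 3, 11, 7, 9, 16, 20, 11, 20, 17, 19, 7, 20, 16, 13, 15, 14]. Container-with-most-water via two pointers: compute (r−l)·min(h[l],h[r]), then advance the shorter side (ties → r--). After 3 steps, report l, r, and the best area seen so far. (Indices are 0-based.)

l=2, r=17, best area=224

[0,18] min(3,14)*18=54 best=54 * → l++
[1,18] min(7,14)*17=119 best=119 * → l++
[2,18] min(17,14)*16=224 best=224 * → r--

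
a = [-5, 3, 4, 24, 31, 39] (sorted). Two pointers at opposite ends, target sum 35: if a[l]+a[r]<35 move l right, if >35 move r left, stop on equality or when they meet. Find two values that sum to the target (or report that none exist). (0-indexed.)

(4, 31)

l=0 r=5: -5+39=34 <35, l++
l=1 r=5: 3+39=42 >35, r--
l=1 r=4: 3+31=34 <35, l++
l=2 r=4: 4+31=35, found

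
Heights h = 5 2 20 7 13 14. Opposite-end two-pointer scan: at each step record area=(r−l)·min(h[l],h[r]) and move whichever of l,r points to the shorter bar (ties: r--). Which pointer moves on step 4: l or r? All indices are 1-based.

r

l=1 r=6: min(5,14)*5=25 best=25 *, l++
l=2 r=6: min(2,14)*4=8 best=25, l++
l=3 r=6: min(20,14)*3=42 best=42 *, r--
l=3 r=5: min(20,13)*2=26 best=42, r--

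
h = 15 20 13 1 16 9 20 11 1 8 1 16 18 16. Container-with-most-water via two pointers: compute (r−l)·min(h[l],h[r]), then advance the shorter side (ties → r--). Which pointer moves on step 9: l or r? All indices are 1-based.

r

l=1 r=14: min(15,16)*13=195 best=195 *, l++
l=2 r=14: min(20,16)*12=192 best=195, r--
l=2 r=13: min(20,18)*11=198 best=198 *, r--
l=2 r=12: min(20,16)*10=160 best=198, r--
l=2 r=11: min(20,1)*9=9 best=198, r--
l=2 r=10: min(20,8)*8=64 best=198, r--
l=2 r=9: min(20,1)*7=7 best=198, r--
l=2 r=8: min(20,11)*6=66 best=198, r--
l=2 r=7: min(20,20)*5=100 best=198, r--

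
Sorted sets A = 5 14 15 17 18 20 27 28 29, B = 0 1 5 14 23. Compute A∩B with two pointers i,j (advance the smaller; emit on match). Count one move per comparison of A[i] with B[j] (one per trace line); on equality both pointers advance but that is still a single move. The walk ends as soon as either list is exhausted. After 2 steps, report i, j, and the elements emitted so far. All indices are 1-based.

[i=1,j=1] 5>0 → j++
[i=1,j=2] 5>1 → j++

i=1, j=3, emitted=[]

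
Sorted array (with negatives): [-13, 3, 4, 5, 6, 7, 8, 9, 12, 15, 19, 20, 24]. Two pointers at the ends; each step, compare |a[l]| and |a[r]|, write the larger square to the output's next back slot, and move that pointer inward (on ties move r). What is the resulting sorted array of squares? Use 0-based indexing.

[9, 16, 25, 36, 49, 64, 81, 144, 169, 225, 361, 400, 576]

l=0 r=12: |-13|<=|24| out[12]=576, r--
l=0 r=11: |-13|<=|20| out[11]=400, r--
l=0 r=10: |-13|<=|19| out[10]=361, r--
l=0 r=9: |-13|<=|15| out[9]=225, r--
l=0 r=8: |-13|>|12| out[8]=169, l++
l=1 r=8: |3|<=|12| out[7]=144, r--
l=1 r=7: |3|<=|9| out[6]=81, r--
l=1 r=6: |3|<=|8| out[5]=64, r--
l=1 r=5: |3|<=|7| out[4]=49, r--
l=1 r=4: |3|<=|6| out[3]=36, r--
l=1 r=3: |3|<=|5| out[2]=25, r--
l=1 r=2: |3|<=|4| out[1]=16, r--
l=1 r=1: |3|<=|3| out[0]=9, r--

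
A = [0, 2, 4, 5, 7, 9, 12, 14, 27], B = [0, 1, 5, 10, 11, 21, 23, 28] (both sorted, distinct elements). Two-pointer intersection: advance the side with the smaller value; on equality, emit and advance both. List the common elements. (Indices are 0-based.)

intersection = [0, 5]

i=0 j=0: 0==0 emit, i++,j++
i=1 j=1: 2>1, j++
i=1 j=2: 2<5, i++
i=2 j=2: 4<5, i++
i=3 j=2: 5==5 emit, i++,j++
i=4 j=3: 7<10, i++
i=5 j=3: 9<10, i++
i=6 j=3: 12>10, j++
i=6 j=4: 12>11, j++
i=6 j=5: 12<21, i++
i=7 j=5: 14<21, i++
i=8 j=5: 27>21, j++
i=8 j=6: 27>23, j++
i=8 j=7: 27<28, i++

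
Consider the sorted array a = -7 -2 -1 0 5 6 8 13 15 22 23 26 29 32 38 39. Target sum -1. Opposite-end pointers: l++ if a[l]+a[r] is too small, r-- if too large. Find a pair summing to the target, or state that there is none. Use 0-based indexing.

l=0 r=15: -7+39=32 >-1, r--
l=0 r=14: -7+38=31 >-1, r--
l=0 r=13: -7+32=25 >-1, r--
l=0 r=12: -7+29=22 >-1, r--
l=0 r=11: -7+26=19 >-1, r--
l=0 r=10: -7+23=16 >-1, r--
l=0 r=9: -7+22=15 >-1, r--
l=0 r=8: -7+15=8 >-1, r--
l=0 r=7: -7+13=6 >-1, r--
l=0 r=6: -7+8=1 >-1, r--
l=0 r=5: -7+6=-1, found

(-7, 6)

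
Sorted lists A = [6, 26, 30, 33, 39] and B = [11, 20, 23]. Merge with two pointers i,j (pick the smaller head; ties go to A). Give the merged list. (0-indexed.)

i=0 j=0: A[i]=6<=B[j]=11 take 6, i++
i=1 j=0: A[i]=26>B[j]=11 take 11, j++
i=1 j=1: A[i]=26>B[j]=20 take 20, j++
i=1 j=2: A[i]=26>B[j]=23 take 23, j++
i=1 j=3: B done, take A[i]=26, i++
i=2 j=3: B done, take A[i]=30, i++
i=3 j=3: B done, take A[i]=33, i++
i=4 j=3: B done, take A[i]=39, i++

[6, 11, 20, 23, 26, 30, 33, 39]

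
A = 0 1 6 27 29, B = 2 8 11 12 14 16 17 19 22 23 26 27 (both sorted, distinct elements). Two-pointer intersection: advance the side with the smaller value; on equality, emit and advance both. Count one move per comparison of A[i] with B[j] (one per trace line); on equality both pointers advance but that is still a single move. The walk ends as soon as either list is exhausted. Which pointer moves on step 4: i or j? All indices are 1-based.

i

i=1 j=1: 0<2, i++
i=2 j=1: 1<2, i++
i=3 j=1: 6>2, j++
i=3 j=2: 6<8, i++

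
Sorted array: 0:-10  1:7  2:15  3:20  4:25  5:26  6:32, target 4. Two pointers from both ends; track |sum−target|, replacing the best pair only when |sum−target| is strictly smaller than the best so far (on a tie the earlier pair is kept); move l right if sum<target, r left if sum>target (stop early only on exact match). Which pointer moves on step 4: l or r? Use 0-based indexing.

r

[0,6] -10+32=22 d=18 * → r--
[0,5] -10+26=16 d=12 * → r--
[0,4] -10+25=15 d=11 * → r--
[0,3] -10+20=10 d=6 * → r--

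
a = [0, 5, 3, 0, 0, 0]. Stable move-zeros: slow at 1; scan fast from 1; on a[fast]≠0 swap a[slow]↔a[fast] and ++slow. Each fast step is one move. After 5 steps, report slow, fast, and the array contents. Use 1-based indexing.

slow=3, fast=6, a=[5, 3, 0, 0, 0, 0]

(s=1,f=1) a[fast]=0 → fast++
(s=1,f=2) a[fast]=5≠0 swap→a[1]=5 → slow++,fast++
(s=2,f=3) a[fast]=3≠0 swap→a[2]=3 → slow++,fast++
(s=3,f=4) a[fast]=0 → fast++
(s=3,f=5) a[fast]=0 → fast++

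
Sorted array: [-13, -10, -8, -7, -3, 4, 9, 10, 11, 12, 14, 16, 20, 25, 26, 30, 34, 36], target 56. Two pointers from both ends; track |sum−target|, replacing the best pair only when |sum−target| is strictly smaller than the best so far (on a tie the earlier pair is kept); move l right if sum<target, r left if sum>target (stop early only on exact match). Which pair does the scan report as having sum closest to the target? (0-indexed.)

pair (20, 36) with sum 56 (|Δ|=0)

l=0 r=17: -13+36=23 d=33 *, l++
l=1 r=17: -10+36=26 d=30 *, l++
l=2 r=17: -8+36=28 d=28 *, l++
l=3 r=17: -7+36=29 d=27 *, l++
l=4 r=17: -3+36=33 d=23 *, l++
l=5 r=17: 4+36=40 d=16 *, l++
l=6 r=17: 9+36=45 d=11 *, l++
l=7 r=17: 10+36=46 d=10 *, l++
l=8 r=17: 11+36=47 d=9 *, l++
l=9 r=17: 12+36=48 d=8 *, l++
l=10 r=17: 14+36=50 d=6 *, l++
l=11 r=17: 16+36=52 d=4 *, l++
l=12 r=17: 20+36=56 d=0 *, stop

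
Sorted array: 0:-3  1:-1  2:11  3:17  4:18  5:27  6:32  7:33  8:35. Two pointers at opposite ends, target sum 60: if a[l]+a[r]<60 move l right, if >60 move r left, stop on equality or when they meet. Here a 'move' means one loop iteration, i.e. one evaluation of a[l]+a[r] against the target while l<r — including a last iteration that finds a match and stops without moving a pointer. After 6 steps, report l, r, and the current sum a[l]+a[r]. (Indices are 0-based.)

l=5, r=7, sum=60

l=0 r=8: -3+35=32 <60, l++
l=1 r=8: -1+35=34 <60, l++
l=2 r=8: 11+35=46 <60, l++
l=3 r=8: 17+35=52 <60, l++
l=4 r=8: 18+35=53 <60, l++
l=5 r=8: 27+35=62 >60, r--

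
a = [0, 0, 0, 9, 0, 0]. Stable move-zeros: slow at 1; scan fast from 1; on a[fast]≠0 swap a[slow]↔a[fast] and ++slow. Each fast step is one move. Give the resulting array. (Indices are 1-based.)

(s=1,f=1) a[fast]=0 → fast++
(s=1,f=2) a[fast]=0 → fast++
(s=1,f=3) a[fast]=0 → fast++
(s=1,f=4) a[fast]=9≠0 swap→a[1]=9 → slow++,fast++
(s=2,f=5) a[fast]=0 → fast++
(s=2,f=6) a[fast]=0 → fast++

[9, 0, 0, 0, 0, 0]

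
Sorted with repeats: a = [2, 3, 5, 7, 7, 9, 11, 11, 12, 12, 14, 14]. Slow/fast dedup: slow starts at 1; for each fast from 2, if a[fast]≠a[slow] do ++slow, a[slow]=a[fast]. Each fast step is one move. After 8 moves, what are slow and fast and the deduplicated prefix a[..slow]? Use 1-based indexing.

slow=7, fast=10, prefix=[2, 3, 5, 7, 9, 11, 12]

slow=1 fast=2: a[fast]=3≠a[slow]=2 write a[2]=3, slow++,fast++
slow=2 fast=3: a[fast]=5≠a[slow]=3 write a[3]=5, slow++,fast++
slow=3 fast=4: a[fast]=7≠a[slow]=5 write a[4]=7, slow++,fast++
slow=4 fast=5: a[fast]=7=a[slow] dup, fast++
slow=4 fast=6: a[fast]=9≠a[slow]=7 write a[5]=9, slow++,fast++
slow=5 fast=7: a[fast]=11≠a[slow]=9 write a[6]=11, slow++,fast++
slow=6 fast=8: a[fast]=11=a[slow] dup, fast++
slow=6 fast=9: a[fast]=12≠a[slow]=11 write a[7]=12, slow++,fast++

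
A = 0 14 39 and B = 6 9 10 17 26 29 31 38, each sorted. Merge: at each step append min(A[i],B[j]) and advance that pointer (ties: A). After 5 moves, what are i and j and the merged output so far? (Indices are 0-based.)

i=2, j=3, merged so far=[0, 6, 9, 10, 14]

i=0 j=0: A[i]=0<=B[j]=6 take 0, i++
i=1 j=0: A[i]=14>B[j]=6 take 6, j++
i=1 j=1: A[i]=14>B[j]=9 take 9, j++
i=1 j=2: A[i]=14>B[j]=10 take 10, j++
i=1 j=3: A[i]=14<=B[j]=17 take 14, i++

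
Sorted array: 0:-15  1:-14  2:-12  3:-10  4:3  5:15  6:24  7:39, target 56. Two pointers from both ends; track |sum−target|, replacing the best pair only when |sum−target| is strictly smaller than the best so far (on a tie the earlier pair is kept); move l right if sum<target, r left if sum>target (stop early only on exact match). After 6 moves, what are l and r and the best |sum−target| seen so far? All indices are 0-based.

l=0 r=7: -15+39=24 d=32 *, l++
l=1 r=7: -14+39=25 d=31 *, l++
l=2 r=7: -12+39=27 d=29 *, l++
l=3 r=7: -10+39=29 d=27 *, l++
l=4 r=7: 3+39=42 d=14 *, l++
l=5 r=7: 15+39=54 d=2 *, l++

l=6, r=7, best |Δ|=2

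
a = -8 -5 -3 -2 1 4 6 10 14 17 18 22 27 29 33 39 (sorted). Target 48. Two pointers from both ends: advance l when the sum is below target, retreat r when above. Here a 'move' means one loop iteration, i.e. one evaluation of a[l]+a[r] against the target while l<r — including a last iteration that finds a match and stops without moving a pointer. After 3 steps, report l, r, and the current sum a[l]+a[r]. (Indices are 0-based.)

l=0 r=15: -8+39=31 <48, l++
l=1 r=15: -5+39=34 <48, l++
l=2 r=15: -3+39=36 <48, l++

l=3, r=15, sum=37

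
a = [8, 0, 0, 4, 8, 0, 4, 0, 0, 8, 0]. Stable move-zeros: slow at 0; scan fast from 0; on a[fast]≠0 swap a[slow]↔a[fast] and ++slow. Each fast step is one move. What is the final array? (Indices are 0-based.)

(s=0,f=0) a[fast]=8≠0 swap→a[0]=8 → slow++,fast++
(s=1,f=1) a[fast]=0 → fast++
(s=1,f=2) a[fast]=0 → fast++
(s=1,f=3) a[fast]=4≠0 swap→a[1]=4 → slow++,fast++
(s=2,f=4) a[fast]=8≠0 swap→a[2]=8 → slow++,fast++
(s=3,f=5) a[fast]=0 → fast++
(s=3,f=6) a[fast]=4≠0 swap→a[3]=4 → slow++,fast++
(s=4,f=7) a[fast]=0 → fast++
(s=4,f=8) a[fast]=0 → fast++
(s=4,f=9) a[fast]=8≠0 swap→a[4]=8 → slow++,fast++
(s=5,f=10) a[fast]=0 → fast++

[8, 4, 8, 4, 8, 0, 0, 0, 0, 0, 0]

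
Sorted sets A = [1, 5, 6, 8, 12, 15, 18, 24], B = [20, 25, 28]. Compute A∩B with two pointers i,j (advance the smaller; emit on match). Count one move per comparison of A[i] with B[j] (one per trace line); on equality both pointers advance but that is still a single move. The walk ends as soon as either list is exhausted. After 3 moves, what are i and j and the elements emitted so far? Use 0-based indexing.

i=3, j=0, emitted=[]

[i=0,j=0] 1<20 → i++
[i=1,j=0] 5<20 → i++
[i=2,j=0] 6<20 → i++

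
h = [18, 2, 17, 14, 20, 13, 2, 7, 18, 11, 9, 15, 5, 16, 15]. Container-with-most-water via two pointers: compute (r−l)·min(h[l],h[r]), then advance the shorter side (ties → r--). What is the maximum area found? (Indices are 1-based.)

max area = 210

l=1 r=15: min(18,15)*14=210 best=210 *, r--
l=1 r=14: min(18,16)*13=208 best=210, r--
l=1 r=13: min(18,5)*12=60 best=210, r--
l=1 r=12: min(18,15)*11=165 best=210, r--
l=1 r=11: min(18,9)*10=90 best=210, r--
l=1 r=10: min(18,11)*9=99 best=210, r--
l=1 r=9: min(18,18)*8=144 best=210, r--
l=1 r=8: min(18,7)*7=49 best=210, r--
l=1 r=7: min(18,2)*6=12 best=210, r--
l=1 r=6: min(18,13)*5=65 best=210, r--
l=1 r=5: min(18,20)*4=72 best=210, l++
l=2 r=5: min(2,20)*3=6 best=210, l++
l=3 r=5: min(17,20)*2=34 best=210, l++
l=4 r=5: min(14,20)*1=14 best=210, l++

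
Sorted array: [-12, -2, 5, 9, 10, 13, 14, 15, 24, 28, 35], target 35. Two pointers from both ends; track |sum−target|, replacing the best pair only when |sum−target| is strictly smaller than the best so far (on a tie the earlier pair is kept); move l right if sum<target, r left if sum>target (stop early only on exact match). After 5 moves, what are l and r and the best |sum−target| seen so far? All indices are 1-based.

[1,11] -12+35=23 d=12 * → l++
[2,11] -2+35=33 d=2 * → l++
[3,11] 5+35=40 d=5 → r--
[3,10] 5+28=33 d=2 → l++
[4,10] 9+28=37 d=2 → r--

l=4, r=9, best |Δ|=2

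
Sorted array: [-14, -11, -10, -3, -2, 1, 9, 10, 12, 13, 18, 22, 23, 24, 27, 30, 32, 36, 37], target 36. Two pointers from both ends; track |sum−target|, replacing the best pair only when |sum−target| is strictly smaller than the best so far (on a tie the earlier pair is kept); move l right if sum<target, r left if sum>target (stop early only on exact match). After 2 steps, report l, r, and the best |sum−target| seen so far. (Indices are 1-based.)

l=3, r=19, best |Δ|=10

l=1 r=19: -14+37=23 d=13 *, l++
l=2 r=19: -11+37=26 d=10 *, l++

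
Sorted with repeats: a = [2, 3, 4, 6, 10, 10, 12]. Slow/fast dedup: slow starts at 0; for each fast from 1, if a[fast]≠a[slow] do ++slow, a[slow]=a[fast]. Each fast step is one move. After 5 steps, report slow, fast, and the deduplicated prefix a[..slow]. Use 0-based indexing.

(s=0,f=1) a[fast]=3≠a[slow]=2 write a[1]=3 → slow++,fast++
(s=1,f=2) a[fast]=4≠a[slow]=3 write a[2]=4 → slow++,fast++
(s=2,f=3) a[fast]=6≠a[slow]=4 write a[3]=6 → slow++,fast++
(s=3,f=4) a[fast]=10≠a[slow]=6 write a[4]=10 → slow++,fast++
(s=4,f=5) a[fast]=10=a[slow] dup → fast++

slow=4, fast=6, prefix=[2, 3, 4, 6, 10]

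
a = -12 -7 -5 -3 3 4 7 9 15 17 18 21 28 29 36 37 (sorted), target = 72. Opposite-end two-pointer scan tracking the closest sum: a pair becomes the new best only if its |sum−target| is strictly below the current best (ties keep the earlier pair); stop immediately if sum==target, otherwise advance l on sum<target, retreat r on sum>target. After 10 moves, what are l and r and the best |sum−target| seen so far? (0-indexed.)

l=10, r=15, best |Δ|=18

l=0 r=15: -12+37=25 d=47 *, l++
l=1 r=15: -7+37=30 d=42 *, l++
l=2 r=15: -5+37=32 d=40 *, l++
l=3 r=15: -3+37=34 d=38 *, l++
l=4 r=15: 3+37=40 d=32 *, l++
l=5 r=15: 4+37=41 d=31 *, l++
l=6 r=15: 7+37=44 d=28 *, l++
l=7 r=15: 9+37=46 d=26 *, l++
l=8 r=15: 15+37=52 d=20 *, l++
l=9 r=15: 17+37=54 d=18 *, l++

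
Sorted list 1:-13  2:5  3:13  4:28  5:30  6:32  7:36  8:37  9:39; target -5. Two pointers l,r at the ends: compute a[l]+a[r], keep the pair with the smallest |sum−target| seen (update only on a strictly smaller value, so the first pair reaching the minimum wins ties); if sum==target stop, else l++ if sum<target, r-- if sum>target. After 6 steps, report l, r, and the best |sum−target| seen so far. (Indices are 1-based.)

l=1, r=3, best |Δ|=20

[1,9] -13+39=26 d=31 * → r--
[1,8] -13+37=24 d=29 * → r--
[1,7] -13+36=23 d=28 * → r--
[1,6] -13+32=19 d=24 * → r--
[1,5] -13+30=17 d=22 * → r--
[1,4] -13+28=15 d=20 * → r--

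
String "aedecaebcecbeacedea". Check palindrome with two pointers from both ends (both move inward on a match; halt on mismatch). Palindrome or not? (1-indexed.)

palindrome

l=1 r=19: 'a'=='a', l++,r--
l=2 r=18: 'e'=='e', l++,r--
l=3 r=17: 'd'=='d', l++,r--
l=4 r=16: 'e'=='e', l++,r--
l=5 r=15: 'c'=='c', l++,r--
l=6 r=14: 'a'=='a', l++,r--
l=7 r=13: 'e'=='e', l++,r--
l=8 r=12: 'b'=='b', l++,r--
l=9 r=11: 'c'=='c', l++,r--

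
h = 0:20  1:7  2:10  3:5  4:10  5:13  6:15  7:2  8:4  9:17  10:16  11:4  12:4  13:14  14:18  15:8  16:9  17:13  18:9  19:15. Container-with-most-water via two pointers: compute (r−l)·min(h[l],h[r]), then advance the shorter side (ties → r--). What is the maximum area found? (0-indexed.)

[0,19] min(20,15)*19=285 best=285 * → r--
[0,18] min(20,9)*18=162 best=285 → r--
[0,17] min(20,13)*17=221 best=285 → r--
[0,16] min(20,9)*16=144 best=285 → r--
[0,15] min(20,8)*15=120 best=285 → r--
[0,14] min(20,18)*14=252 best=285 → r--
[0,13] min(20,14)*13=182 best=285 → r--
[0,12] min(20,4)*12=48 best=285 → r--
[0,11] min(20,4)*11=44 best=285 → r--
[0,10] min(20,16)*10=160 best=285 → r--
[0,9] min(20,17)*9=153 best=285 → r--
[0,8] min(20,4)*8=32 best=285 → r--
[0,7] min(20,2)*7=14 best=285 → r--
[0,6] min(20,15)*6=90 best=285 → r--
[0,5] min(20,13)*5=65 best=285 → r--
[0,4] min(20,10)*4=40 best=285 → r--
[0,3] min(20,5)*3=15 best=285 → r--
[0,2] min(20,10)*2=20 best=285 → r--
[0,1] min(20,7)*1=7 best=285 → r--

max area = 285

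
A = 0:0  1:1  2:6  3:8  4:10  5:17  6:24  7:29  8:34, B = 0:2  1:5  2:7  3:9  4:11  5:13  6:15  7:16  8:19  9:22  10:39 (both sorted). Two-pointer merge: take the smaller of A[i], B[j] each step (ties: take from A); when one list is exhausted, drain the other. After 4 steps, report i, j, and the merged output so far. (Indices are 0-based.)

i=2, j=2, merged so far=[0, 1, 2, 5]

i=0 j=0: A[i]=0<=B[j]=2 take 0, i++
i=1 j=0: A[i]=1<=B[j]=2 take 1, i++
i=2 j=0: A[i]=6>B[j]=2 take 2, j++
i=2 j=1: A[i]=6>B[j]=5 take 5, j++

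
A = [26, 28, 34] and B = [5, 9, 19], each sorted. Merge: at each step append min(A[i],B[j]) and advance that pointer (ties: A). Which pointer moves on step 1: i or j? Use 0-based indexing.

i=0 j=0: A[i]=26>B[j]=5 take 5, j++

j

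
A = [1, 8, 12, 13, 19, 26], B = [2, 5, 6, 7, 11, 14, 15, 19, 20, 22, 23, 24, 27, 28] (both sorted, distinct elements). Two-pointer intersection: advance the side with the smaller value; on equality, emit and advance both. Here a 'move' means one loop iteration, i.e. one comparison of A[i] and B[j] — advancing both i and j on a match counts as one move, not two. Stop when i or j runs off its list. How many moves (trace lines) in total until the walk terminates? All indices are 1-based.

[i=1,j=1] 1<2 → i++
[i=2,j=1] 8>2 → j++
[i=2,j=2] 8>5 → j++
[i=2,j=3] 8>6 → j++
[i=2,j=4] 8>7 → j++
[i=2,j=5] 8<11 → i++
[i=3,j=5] 12>11 → j++
[i=3,j=6] 12<14 → i++
[i=4,j=6] 13<14 → i++
[i=5,j=6] 19>14 → j++
[i=5,j=7] 19>15 → j++
[i=5,j=8] 19==19 emit → i++,j++
[i=6,j=9] 26>20 → j++
[i=6,j=10] 26>22 → j++
[i=6,j=11] 26>23 → j++
[i=6,j=12] 26>24 → j++
[i=6,j=13] 26<27 → i++

17 moves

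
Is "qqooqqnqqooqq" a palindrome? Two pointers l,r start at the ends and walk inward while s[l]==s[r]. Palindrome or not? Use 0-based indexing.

palindrome

l=0 r=12: 'q'=='q', l++,r--
l=1 r=11: 'q'=='q', l++,r--
l=2 r=10: 'o'=='o', l++,r--
l=3 r=9: 'o'=='o', l++,r--
l=4 r=8: 'q'=='q', l++,r--
l=5 r=7: 'q'=='q', l++,r--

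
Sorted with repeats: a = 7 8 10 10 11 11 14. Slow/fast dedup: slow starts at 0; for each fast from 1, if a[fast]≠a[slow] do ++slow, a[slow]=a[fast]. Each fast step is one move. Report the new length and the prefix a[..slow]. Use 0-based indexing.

length 5; prefix = [7, 8, 10, 11, 14]

(s=0,f=1) a[fast]=8≠a[slow]=7 write a[1]=8 → slow++,fast++
(s=1,f=2) a[fast]=10≠a[slow]=8 write a[2]=10 → slow++,fast++
(s=2,f=3) a[fast]=10=a[slow] dup → fast++
(s=2,f=4) a[fast]=11≠a[slow]=10 write a[3]=11 → slow++,fast++
(s=3,f=5) a[fast]=11=a[slow] dup → fast++
(s=3,f=6) a[fast]=14≠a[slow]=11 write a[4]=14 → slow++,fast++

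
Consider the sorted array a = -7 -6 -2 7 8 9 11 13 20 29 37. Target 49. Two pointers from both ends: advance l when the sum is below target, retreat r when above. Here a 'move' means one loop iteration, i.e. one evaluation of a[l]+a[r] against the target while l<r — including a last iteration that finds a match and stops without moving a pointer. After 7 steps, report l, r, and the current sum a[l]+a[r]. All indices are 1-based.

l=8, r=11, sum=50

l=1 r=11: -7+37=30 <49, l++
l=2 r=11: -6+37=31 <49, l++
l=3 r=11: -2+37=35 <49, l++
l=4 r=11: 7+37=44 <49, l++
l=5 r=11: 8+37=45 <49, l++
l=6 r=11: 9+37=46 <49, l++
l=7 r=11: 11+37=48 <49, l++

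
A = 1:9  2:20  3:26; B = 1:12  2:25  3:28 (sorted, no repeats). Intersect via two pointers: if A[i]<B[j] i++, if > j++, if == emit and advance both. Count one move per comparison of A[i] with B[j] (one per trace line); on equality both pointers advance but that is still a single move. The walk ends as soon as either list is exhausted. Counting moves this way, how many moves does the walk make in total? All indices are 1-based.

5 moves

[i=1,j=1] 9<12 → i++
[i=2,j=1] 20>12 → j++
[i=2,j=2] 20<25 → i++
[i=3,j=2] 26>25 → j++
[i=3,j=3] 26<28 → i++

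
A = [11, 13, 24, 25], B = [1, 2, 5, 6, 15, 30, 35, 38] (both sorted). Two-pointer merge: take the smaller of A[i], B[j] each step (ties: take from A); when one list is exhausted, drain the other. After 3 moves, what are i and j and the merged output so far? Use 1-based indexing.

i=1, j=4, merged so far=[1, 2, 5]

[i=1,j=1] A[i]=11>B[j]=1 take 1 → j++
[i=1,j=2] A[i]=11>B[j]=2 take 2 → j++
[i=1,j=3] A[i]=11>B[j]=5 take 5 → j++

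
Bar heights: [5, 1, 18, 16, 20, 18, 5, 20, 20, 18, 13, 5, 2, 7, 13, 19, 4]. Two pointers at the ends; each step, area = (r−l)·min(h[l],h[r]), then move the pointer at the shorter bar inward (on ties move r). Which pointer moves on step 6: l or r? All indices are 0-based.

l=0 r=16: min(5,4)*16=64 best=64 *, r--
l=0 r=15: min(5,19)*15=75 best=75 *, l++
l=1 r=15: min(1,19)*14=14 best=75, l++
l=2 r=15: min(18,19)*13=234 best=234 *, l++
l=3 r=15: min(16,19)*12=192 best=234, l++
l=4 r=15: min(20,19)*11=209 best=234, r--

r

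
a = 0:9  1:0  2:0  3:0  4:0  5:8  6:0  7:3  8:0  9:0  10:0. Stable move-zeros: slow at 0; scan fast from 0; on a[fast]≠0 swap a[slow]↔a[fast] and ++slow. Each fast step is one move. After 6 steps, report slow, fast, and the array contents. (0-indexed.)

slow=0 fast=0: a[fast]=9≠0 swap→a[0]=9, slow++,fast++
slow=1 fast=1: a[fast]=0, fast++
slow=1 fast=2: a[fast]=0, fast++
slow=1 fast=3: a[fast]=0, fast++
slow=1 fast=4: a[fast]=0, fast++
slow=1 fast=5: a[fast]=8≠0 swap→a[1]=8, slow++,fast++

slow=2, fast=6, a=[9, 8, 0, 0, 0, 0, 0, 3, 0, 0, 0]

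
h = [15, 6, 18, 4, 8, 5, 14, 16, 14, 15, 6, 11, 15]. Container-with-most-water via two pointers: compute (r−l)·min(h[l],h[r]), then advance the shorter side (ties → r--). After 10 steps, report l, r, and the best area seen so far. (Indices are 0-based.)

[0,12] min(15,15)*12=180 best=180 * → r--
[0,11] min(15,11)*11=121 best=180 → r--
[0,10] min(15,6)*10=60 best=180 → r--
[0,9] min(15,15)*9=135 best=180 → r--
[0,8] min(15,14)*8=112 best=180 → r--
[0,7] min(15,16)*7=105 best=180 → l++
[1,7] min(6,16)*6=36 best=180 → l++
[2,7] min(18,16)*5=80 best=180 → r--
[2,6] min(18,14)*4=56 best=180 → r--
[2,5] min(18,5)*3=15 best=180 → r--

l=2, r=4, best area=180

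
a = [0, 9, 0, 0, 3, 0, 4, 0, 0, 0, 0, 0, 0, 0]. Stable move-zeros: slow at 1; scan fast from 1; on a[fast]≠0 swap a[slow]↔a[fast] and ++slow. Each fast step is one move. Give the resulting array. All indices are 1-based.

[9, 3, 4, 0, 0, 0, 0, 0, 0, 0, 0, 0, 0, 0]

(s=1,f=1) a[fast]=0 → fast++
(s=1,f=2) a[fast]=9≠0 swap→a[1]=9 → slow++,fast++
(s=2,f=3) a[fast]=0 → fast++
(s=2,f=4) a[fast]=0 → fast++
(s=2,f=5) a[fast]=3≠0 swap→a[2]=3 → slow++,fast++
(s=3,f=6) a[fast]=0 → fast++
(s=3,f=7) a[fast]=4≠0 swap→a[3]=4 → slow++,fast++
(s=4,f=8) a[fast]=0 → fast++
(s=4,f=9) a[fast]=0 → fast++
(s=4,f=10) a[fast]=0 → fast++
(s=4,f=11) a[fast]=0 → fast++
(s=4,f=12) a[fast]=0 → fast++
(s=4,f=13) a[fast]=0 → fast++
(s=4,f=14) a[fast]=0 → fast++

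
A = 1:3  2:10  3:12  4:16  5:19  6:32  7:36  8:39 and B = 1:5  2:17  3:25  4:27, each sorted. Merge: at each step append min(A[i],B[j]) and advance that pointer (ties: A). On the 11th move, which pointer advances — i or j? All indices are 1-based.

i=1 j=1: A[i]=3<=B[j]=5 take 3, i++
i=2 j=1: A[i]=10>B[j]=5 take 5, j++
i=2 j=2: A[i]=10<=B[j]=17 take 10, i++
i=3 j=2: A[i]=12<=B[j]=17 take 12, i++
i=4 j=2: A[i]=16<=B[j]=17 take 16, i++
i=5 j=2: A[i]=19>B[j]=17 take 17, j++
i=5 j=3: A[i]=19<=B[j]=25 take 19, i++
i=6 j=3: A[i]=32>B[j]=25 take 25, j++
i=6 j=4: A[i]=32>B[j]=27 take 27, j++
i=6 j=5: B done, take A[i]=32, i++
i=7 j=5: B done, take A[i]=36, i++

i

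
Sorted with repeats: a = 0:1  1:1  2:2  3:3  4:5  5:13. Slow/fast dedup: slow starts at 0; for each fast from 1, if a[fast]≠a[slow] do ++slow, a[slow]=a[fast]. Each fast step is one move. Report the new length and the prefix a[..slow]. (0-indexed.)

slow=0 fast=1: a[fast]=1=a[slow] dup, fast++
slow=0 fast=2: a[fast]=2≠a[slow]=1 write a[1]=2, slow++,fast++
slow=1 fast=3: a[fast]=3≠a[slow]=2 write a[2]=3, slow++,fast++
slow=2 fast=4: a[fast]=5≠a[slow]=3 write a[3]=5, slow++,fast++
slow=3 fast=5: a[fast]=13≠a[slow]=5 write a[4]=13, slow++,fast++

length 5; prefix = [1, 2, 3, 5, 13]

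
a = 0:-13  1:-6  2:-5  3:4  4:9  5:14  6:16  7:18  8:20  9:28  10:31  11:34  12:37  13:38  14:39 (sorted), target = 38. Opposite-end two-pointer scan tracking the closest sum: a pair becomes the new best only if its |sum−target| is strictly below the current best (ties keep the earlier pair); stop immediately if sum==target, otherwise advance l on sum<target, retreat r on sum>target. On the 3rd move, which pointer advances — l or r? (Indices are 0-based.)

[0,14] -13+39=26 d=12 * → l++
[1,14] -6+39=33 d=5 * → l++
[2,14] -5+39=34 d=4 * → l++

l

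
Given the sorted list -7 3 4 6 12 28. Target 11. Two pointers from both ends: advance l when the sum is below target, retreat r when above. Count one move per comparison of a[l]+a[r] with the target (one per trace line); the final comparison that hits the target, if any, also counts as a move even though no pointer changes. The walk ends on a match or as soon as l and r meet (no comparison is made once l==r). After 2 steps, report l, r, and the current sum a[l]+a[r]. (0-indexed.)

l=0 r=5: -7+28=21 >11, r--
l=0 r=4: -7+12=5 <11, l++

l=1, r=4, sum=15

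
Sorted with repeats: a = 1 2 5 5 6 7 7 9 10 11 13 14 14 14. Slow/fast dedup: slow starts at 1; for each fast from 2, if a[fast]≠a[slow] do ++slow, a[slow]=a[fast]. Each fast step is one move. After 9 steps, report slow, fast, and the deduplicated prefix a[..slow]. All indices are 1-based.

(s=1,f=2) a[fast]=2≠a[slow]=1 write a[2]=2 → slow++,fast++
(s=2,f=3) a[fast]=5≠a[slow]=2 write a[3]=5 → slow++,fast++
(s=3,f=4) a[fast]=5=a[slow] dup → fast++
(s=3,f=5) a[fast]=6≠a[slow]=5 write a[4]=6 → slow++,fast++
(s=4,f=6) a[fast]=7≠a[slow]=6 write a[5]=7 → slow++,fast++
(s=5,f=7) a[fast]=7=a[slow] dup → fast++
(s=5,f=8) a[fast]=9≠a[slow]=7 write a[6]=9 → slow++,fast++
(s=6,f=9) a[fast]=10≠a[slow]=9 write a[7]=10 → slow++,fast++
(s=7,f=10) a[fast]=11≠a[slow]=10 write a[8]=11 → slow++,fast++

slow=8, fast=11, prefix=[1, 2, 5, 6, 7, 9, 10, 11]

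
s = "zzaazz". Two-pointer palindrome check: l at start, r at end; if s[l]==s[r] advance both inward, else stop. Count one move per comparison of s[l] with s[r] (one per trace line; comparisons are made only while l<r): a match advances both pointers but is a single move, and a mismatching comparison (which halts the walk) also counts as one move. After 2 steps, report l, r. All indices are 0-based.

l=0 r=5: 'z'=='z', l++,r--
l=1 r=4: 'z'=='z', l++,r--

l=2, r=3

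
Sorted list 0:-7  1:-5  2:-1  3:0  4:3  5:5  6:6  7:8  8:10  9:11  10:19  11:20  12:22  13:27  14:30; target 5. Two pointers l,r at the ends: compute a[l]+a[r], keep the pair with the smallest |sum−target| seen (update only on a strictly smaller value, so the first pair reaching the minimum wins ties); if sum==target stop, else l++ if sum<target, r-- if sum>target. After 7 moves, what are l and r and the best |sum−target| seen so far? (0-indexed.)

l=0 r=14: -7+30=23 d=18 *, r--
l=0 r=13: -7+27=20 d=15 *, r--
l=0 r=12: -7+22=15 d=10 *, r--
l=0 r=11: -7+20=13 d=8 *, r--
l=0 r=10: -7+19=12 d=7 *, r--
l=0 r=9: -7+11=4 d=1 *, l++
l=1 r=9: -5+11=6 d=1, r--

l=1, r=8, best |Δ|=1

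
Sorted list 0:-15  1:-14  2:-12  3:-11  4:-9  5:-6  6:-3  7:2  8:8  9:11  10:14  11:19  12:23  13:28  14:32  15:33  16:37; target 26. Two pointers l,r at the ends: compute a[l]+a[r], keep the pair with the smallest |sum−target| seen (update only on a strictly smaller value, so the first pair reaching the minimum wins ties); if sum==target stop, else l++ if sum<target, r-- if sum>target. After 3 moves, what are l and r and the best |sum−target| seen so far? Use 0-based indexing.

[0,16] -15+37=22 d=4 * → l++
[1,16] -14+37=23 d=3 * → l++
[2,16] -12+37=25 d=1 * → l++

l=3, r=16, best |Δ|=1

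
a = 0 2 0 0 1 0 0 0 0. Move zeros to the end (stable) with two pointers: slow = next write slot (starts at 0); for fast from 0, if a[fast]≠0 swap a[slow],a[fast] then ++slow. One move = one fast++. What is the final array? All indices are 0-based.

[2, 1, 0, 0, 0, 0, 0, 0, 0]

slow=0 fast=0: a[fast]=0, fast++
slow=0 fast=1: a[fast]=2≠0 swap→a[0]=2, slow++,fast++
slow=1 fast=2: a[fast]=0, fast++
slow=1 fast=3: a[fast]=0, fast++
slow=1 fast=4: a[fast]=1≠0 swap→a[1]=1, slow++,fast++
slow=2 fast=5: a[fast]=0, fast++
slow=2 fast=6: a[fast]=0, fast++
slow=2 fast=7: a[fast]=0, fast++
slow=2 fast=8: a[fast]=0, fast++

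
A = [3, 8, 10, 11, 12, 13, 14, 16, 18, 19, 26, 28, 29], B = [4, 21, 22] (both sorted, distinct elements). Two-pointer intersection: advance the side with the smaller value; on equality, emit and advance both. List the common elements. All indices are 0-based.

intersection = []

i=0 j=0: 3<4, i++
i=1 j=0: 8>4, j++
i=1 j=1: 8<21, i++
i=2 j=1: 10<21, i++
i=3 j=1: 11<21, i++
i=4 j=1: 12<21, i++
i=5 j=1: 13<21, i++
i=6 j=1: 14<21, i++
i=7 j=1: 16<21, i++
i=8 j=1: 18<21, i++
i=9 j=1: 19<21, i++
i=10 j=1: 26>21, j++
i=10 j=2: 26>22, j++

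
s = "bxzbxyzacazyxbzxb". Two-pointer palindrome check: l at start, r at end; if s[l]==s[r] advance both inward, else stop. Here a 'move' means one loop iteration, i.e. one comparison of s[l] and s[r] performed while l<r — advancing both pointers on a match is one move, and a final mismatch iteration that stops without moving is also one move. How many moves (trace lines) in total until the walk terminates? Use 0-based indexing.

8 moves

l=0 r=16: 'b'=='b', l++,r--
l=1 r=15: 'x'=='x', l++,r--
l=2 r=14: 'z'=='z', l++,r--
l=3 r=13: 'b'=='b', l++,r--
l=4 r=12: 'x'=='x', l++,r--
l=5 r=11: 'y'=='y', l++,r--
l=6 r=10: 'z'=='z', l++,r--
l=7 r=9: 'a'=='a', l++,r--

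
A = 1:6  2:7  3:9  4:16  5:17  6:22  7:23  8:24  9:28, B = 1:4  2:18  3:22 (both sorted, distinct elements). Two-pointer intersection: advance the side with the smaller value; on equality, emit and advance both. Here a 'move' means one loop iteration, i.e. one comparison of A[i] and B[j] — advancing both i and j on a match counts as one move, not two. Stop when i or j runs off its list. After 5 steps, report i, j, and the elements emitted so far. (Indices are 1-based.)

i=5, j=2, emitted=[]

[i=1,j=1] 6>4 → j++
[i=1,j=2] 6<18 → i++
[i=2,j=2] 7<18 → i++
[i=3,j=2] 9<18 → i++
[i=4,j=2] 16<18 → i++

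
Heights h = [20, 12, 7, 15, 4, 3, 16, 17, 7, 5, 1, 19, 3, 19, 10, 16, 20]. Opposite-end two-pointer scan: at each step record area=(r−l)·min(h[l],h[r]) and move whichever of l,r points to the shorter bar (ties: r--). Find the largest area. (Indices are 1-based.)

[1,17] min(20,20)*16=320 best=320 * → r--
[1,16] min(20,16)*15=240 best=320 → r--
[1,15] min(20,10)*14=140 best=320 → r--
[1,14] min(20,19)*13=247 best=320 → r--
[1,13] min(20,3)*12=36 best=320 → r--
[1,12] min(20,19)*11=209 best=320 → r--
[1,11] min(20,1)*10=10 best=320 → r--
[1,10] min(20,5)*9=45 best=320 → r--
[1,9] min(20,7)*8=56 best=320 → r--
[1,8] min(20,17)*7=119 best=320 → r--
[1,7] min(20,16)*6=96 best=320 → r--
[1,6] min(20,3)*5=15 best=320 → r--
[1,5] min(20,4)*4=16 best=320 → r--
[1,4] min(20,15)*3=45 best=320 → r--
[1,3] min(20,7)*2=14 best=320 → r--
[1,2] min(20,12)*1=12 best=320 → r--

max area = 320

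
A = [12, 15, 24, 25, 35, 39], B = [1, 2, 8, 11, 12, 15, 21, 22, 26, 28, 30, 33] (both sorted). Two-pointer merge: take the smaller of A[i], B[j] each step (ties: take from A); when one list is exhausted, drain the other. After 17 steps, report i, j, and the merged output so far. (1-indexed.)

i=1 j=1: A[i]=12>B[j]=1 take 1, j++
i=1 j=2: A[i]=12>B[j]=2 take 2, j++
i=1 j=3: A[i]=12>B[j]=8 take 8, j++
i=1 j=4: A[i]=12>B[j]=11 take 11, j++
i=1 j=5: A[i]=12<=B[j]=12 take 12, i++
i=2 j=5: A[i]=15>B[j]=12 take 12, j++
i=2 j=6: A[i]=15<=B[j]=15 take 15, i++
i=3 j=6: A[i]=24>B[j]=15 take 15, j++
i=3 j=7: A[i]=24>B[j]=21 take 21, j++
i=3 j=8: A[i]=24>B[j]=22 take 22, j++
i=3 j=9: A[i]=24<=B[j]=26 take 24, i++
i=4 j=9: A[i]=25<=B[j]=26 take 25, i++
i=5 j=9: A[i]=35>B[j]=26 take 26, j++
i=5 j=10: A[i]=35>B[j]=28 take 28, j++
i=5 j=11: A[i]=35>B[j]=30 take 30, j++
i=5 j=12: A[i]=35>B[j]=33 take 33, j++
i=5 j=13: B done, take A[i]=35, i++

i=6, j=13, merged so far=[1, 2, 8, 11, 12, 12, 15, 15, 21, 22, 24, 25, 26, 28, 30, 33, 35]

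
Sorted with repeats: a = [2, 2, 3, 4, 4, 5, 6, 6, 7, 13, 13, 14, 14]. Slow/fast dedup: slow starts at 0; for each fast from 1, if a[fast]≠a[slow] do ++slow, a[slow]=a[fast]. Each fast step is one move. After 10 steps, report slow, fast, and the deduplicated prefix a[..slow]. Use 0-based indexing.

(s=0,f=1) a[fast]=2=a[slow] dup → fast++
(s=0,f=2) a[fast]=3≠a[slow]=2 write a[1]=3 → slow++,fast++
(s=1,f=3) a[fast]=4≠a[slow]=3 write a[2]=4 → slow++,fast++
(s=2,f=4) a[fast]=4=a[slow] dup → fast++
(s=2,f=5) a[fast]=5≠a[slow]=4 write a[3]=5 → slow++,fast++
(s=3,f=6) a[fast]=6≠a[slow]=5 write a[4]=6 → slow++,fast++
(s=4,f=7) a[fast]=6=a[slow] dup → fast++
(s=4,f=8) a[fast]=7≠a[slow]=6 write a[5]=7 → slow++,fast++
(s=5,f=9) a[fast]=13≠a[slow]=7 write a[6]=13 → slow++,fast++
(s=6,f=10) a[fast]=13=a[slow] dup → fast++

slow=6, fast=11, prefix=[2, 3, 4, 5, 6, 7, 13]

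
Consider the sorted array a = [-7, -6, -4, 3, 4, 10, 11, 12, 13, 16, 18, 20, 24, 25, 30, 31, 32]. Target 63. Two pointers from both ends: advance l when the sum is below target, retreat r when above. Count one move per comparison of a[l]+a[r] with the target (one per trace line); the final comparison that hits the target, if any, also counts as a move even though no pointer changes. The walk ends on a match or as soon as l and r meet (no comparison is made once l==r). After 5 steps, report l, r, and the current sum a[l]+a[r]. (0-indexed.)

l=5, r=16, sum=42

[0,16] -7+32=25 <63 → l++
[1,16] -6+32=26 <63 → l++
[2,16] -4+32=28 <63 → l++
[3,16] 3+32=35 <63 → l++
[4,16] 4+32=36 <63 → l++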